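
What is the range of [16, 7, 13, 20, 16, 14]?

13

Step 1: Identify the maximum value: max = 20
Step 2: Identify the minimum value: min = 7
Step 3: Range = max - min = 20 - 7 = 13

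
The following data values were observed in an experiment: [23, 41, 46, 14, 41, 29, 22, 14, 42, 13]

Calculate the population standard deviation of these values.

12.3875

Step 1: Compute the mean: 28.5
Step 2: Sum of squared deviations from the mean: 1534.5
Step 3: Population variance = 1534.5 / 10 = 153.45
Step 4: Standard deviation = sqrt(153.45) = 12.3875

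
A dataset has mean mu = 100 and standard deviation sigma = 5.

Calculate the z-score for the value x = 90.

-2

Step 1: Recall the z-score formula: z = (x - mu) / sigma
Step 2: Substitute values: z = (90 - 100) / 5
Step 3: z = -10 / 5 = -2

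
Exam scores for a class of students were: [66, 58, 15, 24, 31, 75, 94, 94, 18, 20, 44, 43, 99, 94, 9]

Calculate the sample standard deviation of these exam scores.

32.7642

Step 1: Compute the mean: 52.2667
Step 2: Sum of squared deviations from the mean: 15028.9333
Step 3: Sample variance = 15028.9333 / 14 = 1073.4952
Step 4: Standard deviation = sqrt(1073.4952) = 32.7642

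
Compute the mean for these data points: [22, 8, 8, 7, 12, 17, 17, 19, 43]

17

Step 1: Sum all values: 22 + 8 + 8 + 7 + 12 + 17 + 17 + 19 + 43 = 153
Step 2: Count the number of values: n = 9
Step 3: Mean = sum / n = 153 / 9 = 17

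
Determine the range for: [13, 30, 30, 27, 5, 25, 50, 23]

45

Step 1: Identify the maximum value: max = 50
Step 2: Identify the minimum value: min = 5
Step 3: Range = max - min = 50 - 5 = 45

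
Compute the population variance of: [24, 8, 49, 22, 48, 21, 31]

192

Step 1: Compute the mean: (24 + 8 + 49 + 22 + 48 + 21 + 31) / 7 = 29
Step 2: Compute squared deviations from the mean:
  (24 - 29)^2 = 25
  (8 - 29)^2 = 441
  (49 - 29)^2 = 400
  (22 - 29)^2 = 49
  (48 - 29)^2 = 361
  (21 - 29)^2 = 64
  (31 - 29)^2 = 4
Step 3: Sum of squared deviations = 1344
Step 4: Population variance = 1344 / 7 = 192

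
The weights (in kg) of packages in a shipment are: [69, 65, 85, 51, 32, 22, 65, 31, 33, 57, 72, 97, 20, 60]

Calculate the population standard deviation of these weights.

22.8166

Step 1: Compute the mean: 54.2143
Step 2: Sum of squared deviations from the mean: 7288.3571
Step 3: Population variance = 7288.3571 / 14 = 520.5969
Step 4: Standard deviation = sqrt(520.5969) = 22.8166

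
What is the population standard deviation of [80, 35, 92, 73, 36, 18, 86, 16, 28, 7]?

30.5596

Step 1: Compute the mean: 47.1
Step 2: Sum of squared deviations from the mean: 9338.9
Step 3: Population variance = 9338.9 / 10 = 933.89
Step 4: Standard deviation = sqrt(933.89) = 30.5596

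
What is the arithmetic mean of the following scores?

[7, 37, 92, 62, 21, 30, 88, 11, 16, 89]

45.3

Step 1: Sum all values: 7 + 37 + 92 + 62 + 21 + 30 + 88 + 11 + 16 + 89 = 453
Step 2: Count the number of values: n = 10
Step 3: Mean = sum / n = 453 / 10 = 45.3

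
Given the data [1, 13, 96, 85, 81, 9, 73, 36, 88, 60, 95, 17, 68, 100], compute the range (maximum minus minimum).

99

Step 1: Identify the maximum value: max = 100
Step 2: Identify the minimum value: min = 1
Step 3: Range = max - min = 100 - 1 = 99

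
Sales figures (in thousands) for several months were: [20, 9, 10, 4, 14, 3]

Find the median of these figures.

9.5

Step 1: Sort the data in ascending order: [3, 4, 9, 10, 14, 20]
Step 2: The number of values is n = 6.
Step 3: Since n is even, the median is the average of positions 3 and 4:
  Median = (9 + 10) / 2 = 9.5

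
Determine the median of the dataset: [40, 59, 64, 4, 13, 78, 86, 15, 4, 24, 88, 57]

48.5

Step 1: Sort the data in ascending order: [4, 4, 13, 15, 24, 40, 57, 59, 64, 78, 86, 88]
Step 2: The number of values is n = 12.
Step 3: Since n is even, the median is the average of positions 6 and 7:
  Median = (40 + 57) / 2 = 48.5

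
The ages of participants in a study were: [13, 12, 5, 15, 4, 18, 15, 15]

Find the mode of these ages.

15

Step 1: Count the frequency of each value:
  4: appears 1 time(s)
  5: appears 1 time(s)
  12: appears 1 time(s)
  13: appears 1 time(s)
  15: appears 3 time(s)
  18: appears 1 time(s)
Step 2: The value 15 appears most frequently (3 times).
Step 3: Mode = 15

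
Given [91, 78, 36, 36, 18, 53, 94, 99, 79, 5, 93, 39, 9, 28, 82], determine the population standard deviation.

32.3646

Step 1: Compute the mean: 56
Step 2: Sum of squared deviations from the mean: 15712
Step 3: Population variance = 15712 / 15 = 1047.4667
Step 4: Standard deviation = sqrt(1047.4667) = 32.3646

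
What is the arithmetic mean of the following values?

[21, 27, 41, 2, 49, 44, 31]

30.7143

Step 1: Sum all values: 21 + 27 + 41 + 2 + 49 + 44 + 31 = 215
Step 2: Count the number of values: n = 7
Step 3: Mean = sum / n = 215 / 7 = 30.7143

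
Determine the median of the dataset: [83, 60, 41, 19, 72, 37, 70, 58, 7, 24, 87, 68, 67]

60

Step 1: Sort the data in ascending order: [7, 19, 24, 37, 41, 58, 60, 67, 68, 70, 72, 83, 87]
Step 2: The number of values is n = 13.
Step 3: Since n is odd, the median is the middle value at position 7: 60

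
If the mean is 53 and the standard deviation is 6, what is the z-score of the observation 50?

-0.5

Step 1: Recall the z-score formula: z = (x - mu) / sigma
Step 2: Substitute values: z = (50 - 53) / 6
Step 3: z = -3 / 6 = -0.5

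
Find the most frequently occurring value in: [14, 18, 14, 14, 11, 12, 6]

14

Step 1: Count the frequency of each value:
  6: appears 1 time(s)
  11: appears 1 time(s)
  12: appears 1 time(s)
  14: appears 3 time(s)
  18: appears 1 time(s)
Step 2: The value 14 appears most frequently (3 times).
Step 3: Mode = 14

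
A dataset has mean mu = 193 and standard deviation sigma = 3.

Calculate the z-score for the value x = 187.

-2

Step 1: Recall the z-score formula: z = (x - mu) / sigma
Step 2: Substitute values: z = (187 - 193) / 3
Step 3: z = -6 / 3 = -2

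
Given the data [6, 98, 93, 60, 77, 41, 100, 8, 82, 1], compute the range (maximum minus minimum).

99

Step 1: Identify the maximum value: max = 100
Step 2: Identify the minimum value: min = 1
Step 3: Range = max - min = 100 - 1 = 99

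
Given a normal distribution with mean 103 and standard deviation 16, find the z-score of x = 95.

-0.5

Step 1: Recall the z-score formula: z = (x - mu) / sigma
Step 2: Substitute values: z = (95 - 103) / 16
Step 3: z = -8 / 16 = -0.5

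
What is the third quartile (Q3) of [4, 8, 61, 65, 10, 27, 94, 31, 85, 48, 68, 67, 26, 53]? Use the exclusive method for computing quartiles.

67.25

Step 1: Sort the data: [4, 8, 10, 26, 27, 31, 48, 53, 61, 65, 67, 68, 85, 94]
Step 2: n = 14
Step 3: Using the exclusive quartile method:
  Q1 = 22
  Q2 (median) = 50.5
  Q3 = 67.25
  IQR = Q3 - Q1 = 67.25 - 22 = 45.25
Step 4: Q3 = 67.25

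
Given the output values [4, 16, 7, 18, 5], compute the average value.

10

Step 1: Sum all values: 4 + 16 + 7 + 18 + 5 = 50
Step 2: Count the number of values: n = 5
Step 3: Mean = sum / n = 50 / 5 = 10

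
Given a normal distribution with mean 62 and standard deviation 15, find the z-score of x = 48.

-0.9333

Step 1: Recall the z-score formula: z = (x - mu) / sigma
Step 2: Substitute values: z = (48 - 62) / 15
Step 3: z = -14 / 15 = -0.9333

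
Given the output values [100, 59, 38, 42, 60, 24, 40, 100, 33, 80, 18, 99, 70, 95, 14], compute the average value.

58.1333

Step 1: Sum all values: 100 + 59 + 38 + 42 + 60 + 24 + 40 + 100 + 33 + 80 + 18 + 99 + 70 + 95 + 14 = 872
Step 2: Count the number of values: n = 15
Step 3: Mean = sum / n = 872 / 15 = 58.1333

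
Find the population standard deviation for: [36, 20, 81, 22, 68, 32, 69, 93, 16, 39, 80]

26.7526

Step 1: Compute the mean: 50.5455
Step 2: Sum of squared deviations from the mean: 7872.7273
Step 3: Population variance = 7872.7273 / 11 = 715.7025
Step 4: Standard deviation = sqrt(715.7025) = 26.7526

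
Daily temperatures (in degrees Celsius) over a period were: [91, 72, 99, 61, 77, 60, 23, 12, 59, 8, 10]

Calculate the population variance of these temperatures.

1008.1818

Step 1: Compute the mean: (91 + 72 + 99 + 61 + 77 + 60 + 23 + 12 + 59 + 8 + 10) / 11 = 52
Step 2: Compute squared deviations from the mean:
  (91 - 52)^2 = 1521
  (72 - 52)^2 = 400
  (99 - 52)^2 = 2209
  (61 - 52)^2 = 81
  (77 - 52)^2 = 625
  (60 - 52)^2 = 64
  (23 - 52)^2 = 841
  (12 - 52)^2 = 1600
  (59 - 52)^2 = 49
  (8 - 52)^2 = 1936
  (10 - 52)^2 = 1764
Step 3: Sum of squared deviations = 11090
Step 4: Population variance = 11090 / 11 = 1008.1818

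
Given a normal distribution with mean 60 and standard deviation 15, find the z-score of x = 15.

-3

Step 1: Recall the z-score formula: z = (x - mu) / sigma
Step 2: Substitute values: z = (15 - 60) / 15
Step 3: z = -45 / 15 = -3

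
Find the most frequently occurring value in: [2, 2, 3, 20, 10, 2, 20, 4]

2

Step 1: Count the frequency of each value:
  2: appears 3 time(s)
  3: appears 1 time(s)
  4: appears 1 time(s)
  10: appears 1 time(s)
  20: appears 2 time(s)
Step 2: The value 2 appears most frequently (3 times).
Step 3: Mode = 2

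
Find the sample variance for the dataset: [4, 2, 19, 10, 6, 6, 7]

30.9048

Step 1: Compute the mean: (4 + 2 + 19 + 10 + 6 + 6 + 7) / 7 = 7.7143
Step 2: Compute squared deviations from the mean:
  (4 - 7.7143)^2 = 13.7959
  (2 - 7.7143)^2 = 32.6531
  (19 - 7.7143)^2 = 127.3673
  (10 - 7.7143)^2 = 5.2245
  (6 - 7.7143)^2 = 2.9388
  (6 - 7.7143)^2 = 2.9388
  (7 - 7.7143)^2 = 0.5102
Step 3: Sum of squared deviations = 185.4286
Step 4: Sample variance = 185.4286 / 6 = 30.9048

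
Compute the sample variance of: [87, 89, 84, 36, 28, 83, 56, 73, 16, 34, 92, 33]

801.6591

Step 1: Compute the mean: (87 + 89 + 84 + 36 + 28 + 83 + 56 + 73 + 16 + 34 + 92 + 33) / 12 = 59.25
Step 2: Compute squared deviations from the mean:
  (87 - 59.25)^2 = 770.0625
  (89 - 59.25)^2 = 885.0625
  (84 - 59.25)^2 = 612.5625
  (36 - 59.25)^2 = 540.5625
  (28 - 59.25)^2 = 976.5625
  (83 - 59.25)^2 = 564.0625
  (56 - 59.25)^2 = 10.5625
  (73 - 59.25)^2 = 189.0625
  (16 - 59.25)^2 = 1870.5625
  (34 - 59.25)^2 = 637.5625
  (92 - 59.25)^2 = 1072.5625
  (33 - 59.25)^2 = 689.0625
Step 3: Sum of squared deviations = 8818.25
Step 4: Sample variance = 8818.25 / 11 = 801.6591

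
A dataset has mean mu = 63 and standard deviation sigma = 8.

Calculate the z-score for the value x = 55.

-1

Step 1: Recall the z-score formula: z = (x - mu) / sigma
Step 2: Substitute values: z = (55 - 63) / 8
Step 3: z = -8 / 8 = -1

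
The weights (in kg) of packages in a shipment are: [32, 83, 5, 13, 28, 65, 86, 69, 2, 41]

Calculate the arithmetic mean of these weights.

42.4

Step 1: Sum all values: 32 + 83 + 5 + 13 + 28 + 65 + 86 + 69 + 2 + 41 = 424
Step 2: Count the number of values: n = 10
Step 3: Mean = sum / n = 424 / 10 = 42.4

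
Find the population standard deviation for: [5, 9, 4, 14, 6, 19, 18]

5.7994

Step 1: Compute the mean: 10.7143
Step 2: Sum of squared deviations from the mean: 235.4286
Step 3: Population variance = 235.4286 / 7 = 33.6327
Step 4: Standard deviation = sqrt(33.6327) = 5.7994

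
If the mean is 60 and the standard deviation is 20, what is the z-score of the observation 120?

3

Step 1: Recall the z-score formula: z = (x - mu) / sigma
Step 2: Substitute values: z = (120 - 60) / 20
Step 3: z = 60 / 20 = 3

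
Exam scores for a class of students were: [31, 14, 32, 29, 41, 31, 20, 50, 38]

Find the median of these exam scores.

31

Step 1: Sort the data in ascending order: [14, 20, 29, 31, 31, 32, 38, 41, 50]
Step 2: The number of values is n = 9.
Step 3: Since n is odd, the median is the middle value at position 5: 31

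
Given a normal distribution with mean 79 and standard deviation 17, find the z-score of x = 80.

0.0588

Step 1: Recall the z-score formula: z = (x - mu) / sigma
Step 2: Substitute values: z = (80 - 79) / 17
Step 3: z = 1 / 17 = 0.0588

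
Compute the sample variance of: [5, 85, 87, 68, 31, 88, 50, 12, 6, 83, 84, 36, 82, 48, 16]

1049.2095

Step 1: Compute the mean: (5 + 85 + 87 + 68 + 31 + 88 + 50 + 12 + 6 + 83 + 84 + 36 + 82 + 48 + 16) / 15 = 52.0667
Step 2: Compute squared deviations from the mean:
  (5 - 52.0667)^2 = 2215.2711
  (85 - 52.0667)^2 = 1084.6044
  (87 - 52.0667)^2 = 1220.3378
  (68 - 52.0667)^2 = 253.8711
  (31 - 52.0667)^2 = 443.8044
  (88 - 52.0667)^2 = 1291.2044
  (50 - 52.0667)^2 = 4.2711
  (12 - 52.0667)^2 = 1605.3378
  (6 - 52.0667)^2 = 2122.1378
  (83 - 52.0667)^2 = 956.8711
  (84 - 52.0667)^2 = 1019.7378
  (36 - 52.0667)^2 = 258.1378
  (82 - 52.0667)^2 = 896.0044
  (48 - 52.0667)^2 = 16.5378
  (16 - 52.0667)^2 = 1300.8044
Step 3: Sum of squared deviations = 14688.9333
Step 4: Sample variance = 14688.9333 / 14 = 1049.2095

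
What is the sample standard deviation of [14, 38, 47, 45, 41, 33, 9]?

15.076

Step 1: Compute the mean: 32.4286
Step 2: Sum of squared deviations from the mean: 1363.7143
Step 3: Sample variance = 1363.7143 / 6 = 227.2857
Step 4: Standard deviation = sqrt(227.2857) = 15.076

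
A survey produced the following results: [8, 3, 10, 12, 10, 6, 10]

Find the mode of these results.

10

Step 1: Count the frequency of each value:
  3: appears 1 time(s)
  6: appears 1 time(s)
  8: appears 1 time(s)
  10: appears 3 time(s)
  12: appears 1 time(s)
Step 2: The value 10 appears most frequently (3 times).
Step 3: Mode = 10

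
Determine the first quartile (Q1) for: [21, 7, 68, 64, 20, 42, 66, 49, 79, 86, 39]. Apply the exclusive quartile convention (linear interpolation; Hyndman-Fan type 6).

21

Step 1: Sort the data: [7, 20, 21, 39, 42, 49, 64, 66, 68, 79, 86]
Step 2: n = 11
Step 3: Using the exclusive quartile method:
  Q1 = 21
  Q2 (median) = 49
  Q3 = 68
  IQR = Q3 - Q1 = 68 - 21 = 47
Step 4: Q1 = 21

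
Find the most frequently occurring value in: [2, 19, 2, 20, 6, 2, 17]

2

Step 1: Count the frequency of each value:
  2: appears 3 time(s)
  6: appears 1 time(s)
  17: appears 1 time(s)
  19: appears 1 time(s)
  20: appears 1 time(s)
Step 2: The value 2 appears most frequently (3 times).
Step 3: Mode = 2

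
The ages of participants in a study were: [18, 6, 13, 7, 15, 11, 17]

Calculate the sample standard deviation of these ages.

4.6853

Step 1: Compute the mean: 12.4286
Step 2: Sum of squared deviations from the mean: 131.7143
Step 3: Sample variance = 131.7143 / 6 = 21.9524
Step 4: Standard deviation = sqrt(21.9524) = 4.6853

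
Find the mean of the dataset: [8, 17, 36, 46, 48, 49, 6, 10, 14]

26

Step 1: Sum all values: 8 + 17 + 36 + 46 + 48 + 49 + 6 + 10 + 14 = 234
Step 2: Count the number of values: n = 9
Step 3: Mean = sum / n = 234 / 9 = 26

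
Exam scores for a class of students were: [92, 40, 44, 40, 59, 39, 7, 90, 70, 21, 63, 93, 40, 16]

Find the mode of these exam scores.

40

Step 1: Count the frequency of each value:
  7: appears 1 time(s)
  16: appears 1 time(s)
  21: appears 1 time(s)
  39: appears 1 time(s)
  40: appears 3 time(s)
  44: appears 1 time(s)
  59: appears 1 time(s)
  63: appears 1 time(s)
  70: appears 1 time(s)
  90: appears 1 time(s)
  92: appears 1 time(s)
  93: appears 1 time(s)
Step 2: The value 40 appears most frequently (3 times).
Step 3: Mode = 40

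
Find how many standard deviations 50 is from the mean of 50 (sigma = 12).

0

Step 1: Recall the z-score formula: z = (x - mu) / sigma
Step 2: Substitute values: z = (50 - 50) / 12
Step 3: z = 0 / 12 = 0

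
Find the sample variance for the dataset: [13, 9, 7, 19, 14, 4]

29.2

Step 1: Compute the mean: (13 + 9 + 7 + 19 + 14 + 4) / 6 = 11
Step 2: Compute squared deviations from the mean:
  (13 - 11)^2 = 4
  (9 - 11)^2 = 4
  (7 - 11)^2 = 16
  (19 - 11)^2 = 64
  (14 - 11)^2 = 9
  (4 - 11)^2 = 49
Step 3: Sum of squared deviations = 146
Step 4: Sample variance = 146 / 5 = 29.2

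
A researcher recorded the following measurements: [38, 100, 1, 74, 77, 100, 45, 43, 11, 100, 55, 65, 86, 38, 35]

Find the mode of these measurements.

100

Step 1: Count the frequency of each value:
  1: appears 1 time(s)
  11: appears 1 time(s)
  35: appears 1 time(s)
  38: appears 2 time(s)
  43: appears 1 time(s)
  45: appears 1 time(s)
  55: appears 1 time(s)
  65: appears 1 time(s)
  74: appears 1 time(s)
  77: appears 1 time(s)
  86: appears 1 time(s)
  100: appears 3 time(s)
Step 2: The value 100 appears most frequently (3 times).
Step 3: Mode = 100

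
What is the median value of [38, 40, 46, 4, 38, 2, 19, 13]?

28.5

Step 1: Sort the data in ascending order: [2, 4, 13, 19, 38, 38, 40, 46]
Step 2: The number of values is n = 8.
Step 3: Since n is even, the median is the average of positions 4 and 5:
  Median = (19 + 38) / 2 = 28.5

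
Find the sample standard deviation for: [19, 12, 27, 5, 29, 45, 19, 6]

13.3176

Step 1: Compute the mean: 20.25
Step 2: Sum of squared deviations from the mean: 1241.5
Step 3: Sample variance = 1241.5 / 7 = 177.3571
Step 4: Standard deviation = sqrt(177.3571) = 13.3176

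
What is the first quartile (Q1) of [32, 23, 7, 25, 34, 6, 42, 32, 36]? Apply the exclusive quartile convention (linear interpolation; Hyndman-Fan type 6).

15

Step 1: Sort the data: [6, 7, 23, 25, 32, 32, 34, 36, 42]
Step 2: n = 9
Step 3: Using the exclusive quartile method:
  Q1 = 15
  Q2 (median) = 32
  Q3 = 35
  IQR = Q3 - Q1 = 35 - 15 = 20
Step 4: Q1 = 15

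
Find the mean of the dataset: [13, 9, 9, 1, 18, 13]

10.5

Step 1: Sum all values: 13 + 9 + 9 + 1 + 18 + 13 = 63
Step 2: Count the number of values: n = 6
Step 3: Mean = sum / n = 63 / 6 = 10.5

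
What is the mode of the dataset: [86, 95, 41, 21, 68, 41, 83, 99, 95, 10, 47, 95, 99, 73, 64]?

95

Step 1: Count the frequency of each value:
  10: appears 1 time(s)
  21: appears 1 time(s)
  41: appears 2 time(s)
  47: appears 1 time(s)
  64: appears 1 time(s)
  68: appears 1 time(s)
  73: appears 1 time(s)
  83: appears 1 time(s)
  86: appears 1 time(s)
  95: appears 3 time(s)
  99: appears 2 time(s)
Step 2: The value 95 appears most frequently (3 times).
Step 3: Mode = 95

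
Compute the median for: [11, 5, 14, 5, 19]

11

Step 1: Sort the data in ascending order: [5, 5, 11, 14, 19]
Step 2: The number of values is n = 5.
Step 3: Since n is odd, the median is the middle value at position 3: 11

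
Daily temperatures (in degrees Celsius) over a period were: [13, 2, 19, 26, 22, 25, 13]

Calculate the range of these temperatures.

24

Step 1: Identify the maximum value: max = 26
Step 2: Identify the minimum value: min = 2
Step 3: Range = max - min = 26 - 2 = 24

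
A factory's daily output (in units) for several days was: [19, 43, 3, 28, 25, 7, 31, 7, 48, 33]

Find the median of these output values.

26.5

Step 1: Sort the data in ascending order: [3, 7, 7, 19, 25, 28, 31, 33, 43, 48]
Step 2: The number of values is n = 10.
Step 3: Since n is even, the median is the average of positions 5 and 6:
  Median = (25 + 28) / 2 = 26.5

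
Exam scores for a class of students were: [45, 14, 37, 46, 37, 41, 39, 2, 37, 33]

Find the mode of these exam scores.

37

Step 1: Count the frequency of each value:
  2: appears 1 time(s)
  14: appears 1 time(s)
  33: appears 1 time(s)
  37: appears 3 time(s)
  39: appears 1 time(s)
  41: appears 1 time(s)
  45: appears 1 time(s)
  46: appears 1 time(s)
Step 2: The value 37 appears most frequently (3 times).
Step 3: Mode = 37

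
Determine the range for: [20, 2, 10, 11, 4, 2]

18

Step 1: Identify the maximum value: max = 20
Step 2: Identify the minimum value: min = 2
Step 3: Range = max - min = 20 - 2 = 18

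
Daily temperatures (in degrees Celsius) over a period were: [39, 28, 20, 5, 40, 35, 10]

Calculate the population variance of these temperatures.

168.4898

Step 1: Compute the mean: (39 + 28 + 20 + 5 + 40 + 35 + 10) / 7 = 25.2857
Step 2: Compute squared deviations from the mean:
  (39 - 25.2857)^2 = 188.0816
  (28 - 25.2857)^2 = 7.3673
  (20 - 25.2857)^2 = 27.9388
  (5 - 25.2857)^2 = 411.5102
  (40 - 25.2857)^2 = 216.5102
  (35 - 25.2857)^2 = 94.3673
  (10 - 25.2857)^2 = 233.6531
Step 3: Sum of squared deviations = 1179.4286
Step 4: Population variance = 1179.4286 / 7 = 168.4898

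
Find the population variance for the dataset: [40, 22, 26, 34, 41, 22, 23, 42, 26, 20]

68.84

Step 1: Compute the mean: (40 + 22 + 26 + 34 + 41 + 22 + 23 + 42 + 26 + 20) / 10 = 29.6
Step 2: Compute squared deviations from the mean:
  (40 - 29.6)^2 = 108.16
  (22 - 29.6)^2 = 57.76
  (26 - 29.6)^2 = 12.96
  (34 - 29.6)^2 = 19.36
  (41 - 29.6)^2 = 129.96
  (22 - 29.6)^2 = 57.76
  (23 - 29.6)^2 = 43.56
  (42 - 29.6)^2 = 153.76
  (26 - 29.6)^2 = 12.96
  (20 - 29.6)^2 = 92.16
Step 3: Sum of squared deviations = 688.4
Step 4: Population variance = 688.4 / 10 = 68.84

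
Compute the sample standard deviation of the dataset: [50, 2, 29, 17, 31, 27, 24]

14.5569

Step 1: Compute the mean: 25.7143
Step 2: Sum of squared deviations from the mean: 1271.4286
Step 3: Sample variance = 1271.4286 / 6 = 211.9048
Step 4: Standard deviation = sqrt(211.9048) = 14.5569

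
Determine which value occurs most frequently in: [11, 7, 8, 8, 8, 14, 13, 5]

8

Step 1: Count the frequency of each value:
  5: appears 1 time(s)
  7: appears 1 time(s)
  8: appears 3 time(s)
  11: appears 1 time(s)
  13: appears 1 time(s)
  14: appears 1 time(s)
Step 2: The value 8 appears most frequently (3 times).
Step 3: Mode = 8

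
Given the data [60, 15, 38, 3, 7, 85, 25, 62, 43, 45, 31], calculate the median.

38

Step 1: Sort the data in ascending order: [3, 7, 15, 25, 31, 38, 43, 45, 60, 62, 85]
Step 2: The number of values is n = 11.
Step 3: Since n is odd, the median is the middle value at position 6: 38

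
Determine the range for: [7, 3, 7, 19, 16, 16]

16

Step 1: Identify the maximum value: max = 19
Step 2: Identify the minimum value: min = 3
Step 3: Range = max - min = 19 - 3 = 16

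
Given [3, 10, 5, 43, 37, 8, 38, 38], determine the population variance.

270.4375

Step 1: Compute the mean: (3 + 10 + 5 + 43 + 37 + 8 + 38 + 38) / 8 = 22.75
Step 2: Compute squared deviations from the mean:
  (3 - 22.75)^2 = 390.0625
  (10 - 22.75)^2 = 162.5625
  (5 - 22.75)^2 = 315.0625
  (43 - 22.75)^2 = 410.0625
  (37 - 22.75)^2 = 203.0625
  (8 - 22.75)^2 = 217.5625
  (38 - 22.75)^2 = 232.5625
  (38 - 22.75)^2 = 232.5625
Step 3: Sum of squared deviations = 2163.5
Step 4: Population variance = 2163.5 / 8 = 270.4375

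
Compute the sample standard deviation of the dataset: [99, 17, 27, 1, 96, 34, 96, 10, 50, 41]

37.2751

Step 1: Compute the mean: 47.1
Step 2: Sum of squared deviations from the mean: 12504.9
Step 3: Sample variance = 12504.9 / 9 = 1389.4333
Step 4: Standard deviation = sqrt(1389.4333) = 37.2751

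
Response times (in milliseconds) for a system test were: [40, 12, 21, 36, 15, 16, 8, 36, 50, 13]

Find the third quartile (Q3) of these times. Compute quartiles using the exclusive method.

37

Step 1: Sort the data: [8, 12, 13, 15, 16, 21, 36, 36, 40, 50]
Step 2: n = 10
Step 3: Using the exclusive quartile method:
  Q1 = 12.75
  Q2 (median) = 18.5
  Q3 = 37
  IQR = Q3 - Q1 = 37 - 12.75 = 24.25
Step 4: Q3 = 37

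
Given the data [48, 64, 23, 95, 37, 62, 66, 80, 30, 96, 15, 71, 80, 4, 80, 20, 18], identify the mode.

80

Step 1: Count the frequency of each value:
  4: appears 1 time(s)
  15: appears 1 time(s)
  18: appears 1 time(s)
  20: appears 1 time(s)
  23: appears 1 time(s)
  30: appears 1 time(s)
  37: appears 1 time(s)
  48: appears 1 time(s)
  62: appears 1 time(s)
  64: appears 1 time(s)
  66: appears 1 time(s)
  71: appears 1 time(s)
  80: appears 3 time(s)
  95: appears 1 time(s)
  96: appears 1 time(s)
Step 2: The value 80 appears most frequently (3 times).
Step 3: Mode = 80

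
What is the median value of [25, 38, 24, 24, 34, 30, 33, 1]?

27.5

Step 1: Sort the data in ascending order: [1, 24, 24, 25, 30, 33, 34, 38]
Step 2: The number of values is n = 8.
Step 3: Since n is even, the median is the average of positions 4 and 5:
  Median = (25 + 30) / 2 = 27.5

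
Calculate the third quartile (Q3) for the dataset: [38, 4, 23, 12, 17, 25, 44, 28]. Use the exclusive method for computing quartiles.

35.5

Step 1: Sort the data: [4, 12, 17, 23, 25, 28, 38, 44]
Step 2: n = 8
Step 3: Using the exclusive quartile method:
  Q1 = 13.25
  Q2 (median) = 24
  Q3 = 35.5
  IQR = Q3 - Q1 = 35.5 - 13.25 = 22.25
Step 4: Q3 = 35.5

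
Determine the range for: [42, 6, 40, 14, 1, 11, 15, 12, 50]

49

Step 1: Identify the maximum value: max = 50
Step 2: Identify the minimum value: min = 1
Step 3: Range = max - min = 50 - 1 = 49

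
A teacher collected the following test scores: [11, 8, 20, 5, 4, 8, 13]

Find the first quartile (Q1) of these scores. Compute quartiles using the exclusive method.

5

Step 1: Sort the data: [4, 5, 8, 8, 11, 13, 20]
Step 2: n = 7
Step 3: Using the exclusive quartile method:
  Q1 = 5
  Q2 (median) = 8
  Q3 = 13
  IQR = Q3 - Q1 = 13 - 5 = 8
Step 4: Q1 = 5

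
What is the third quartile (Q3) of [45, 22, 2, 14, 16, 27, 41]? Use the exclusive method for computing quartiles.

41

Step 1: Sort the data: [2, 14, 16, 22, 27, 41, 45]
Step 2: n = 7
Step 3: Using the exclusive quartile method:
  Q1 = 14
  Q2 (median) = 22
  Q3 = 41
  IQR = Q3 - Q1 = 41 - 14 = 27
Step 4: Q3 = 41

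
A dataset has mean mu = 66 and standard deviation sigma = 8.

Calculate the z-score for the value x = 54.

-1.5

Step 1: Recall the z-score formula: z = (x - mu) / sigma
Step 2: Substitute values: z = (54 - 66) / 8
Step 3: z = -12 / 8 = -1.5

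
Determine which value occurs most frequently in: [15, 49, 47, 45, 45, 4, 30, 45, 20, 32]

45

Step 1: Count the frequency of each value:
  4: appears 1 time(s)
  15: appears 1 time(s)
  20: appears 1 time(s)
  30: appears 1 time(s)
  32: appears 1 time(s)
  45: appears 3 time(s)
  47: appears 1 time(s)
  49: appears 1 time(s)
Step 2: The value 45 appears most frequently (3 times).
Step 3: Mode = 45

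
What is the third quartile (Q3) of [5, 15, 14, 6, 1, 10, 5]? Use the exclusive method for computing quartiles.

14

Step 1: Sort the data: [1, 5, 5, 6, 10, 14, 15]
Step 2: n = 7
Step 3: Using the exclusive quartile method:
  Q1 = 5
  Q2 (median) = 6
  Q3 = 14
  IQR = Q3 - Q1 = 14 - 5 = 9
Step 4: Q3 = 14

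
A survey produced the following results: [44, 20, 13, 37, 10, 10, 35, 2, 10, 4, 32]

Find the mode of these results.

10

Step 1: Count the frequency of each value:
  2: appears 1 time(s)
  4: appears 1 time(s)
  10: appears 3 time(s)
  13: appears 1 time(s)
  20: appears 1 time(s)
  32: appears 1 time(s)
  35: appears 1 time(s)
  37: appears 1 time(s)
  44: appears 1 time(s)
Step 2: The value 10 appears most frequently (3 times).
Step 3: Mode = 10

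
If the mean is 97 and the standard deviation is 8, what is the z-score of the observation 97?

0

Step 1: Recall the z-score formula: z = (x - mu) / sigma
Step 2: Substitute values: z = (97 - 97) / 8
Step 3: z = 0 / 8 = 0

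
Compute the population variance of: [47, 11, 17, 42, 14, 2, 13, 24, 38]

218.321

Step 1: Compute the mean: (47 + 11 + 17 + 42 + 14 + 2 + 13 + 24 + 38) / 9 = 23.1111
Step 2: Compute squared deviations from the mean:
  (47 - 23.1111)^2 = 570.679
  (11 - 23.1111)^2 = 146.679
  (17 - 23.1111)^2 = 37.3457
  (42 - 23.1111)^2 = 356.7901
  (14 - 23.1111)^2 = 83.0123
  (2 - 23.1111)^2 = 445.679
  (13 - 23.1111)^2 = 102.2346
  (24 - 23.1111)^2 = 0.7901
  (38 - 23.1111)^2 = 221.679
Step 3: Sum of squared deviations = 1964.8889
Step 4: Population variance = 1964.8889 / 9 = 218.321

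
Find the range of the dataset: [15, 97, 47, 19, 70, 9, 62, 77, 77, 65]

88

Step 1: Identify the maximum value: max = 97
Step 2: Identify the minimum value: min = 9
Step 3: Range = max - min = 97 - 9 = 88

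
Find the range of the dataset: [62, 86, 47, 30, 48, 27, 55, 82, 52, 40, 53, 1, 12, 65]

85

Step 1: Identify the maximum value: max = 86
Step 2: Identify the minimum value: min = 1
Step 3: Range = max - min = 86 - 1 = 85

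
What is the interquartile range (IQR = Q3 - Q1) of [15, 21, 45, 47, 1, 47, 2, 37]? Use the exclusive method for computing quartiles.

41.25

Step 1: Sort the data: [1, 2, 15, 21, 37, 45, 47, 47]
Step 2: n = 8
Step 3: Using the exclusive quartile method:
  Q1 = 5.25
  Q2 (median) = 29
  Q3 = 46.5
  IQR = Q3 - Q1 = 46.5 - 5.25 = 41.25
Step 4: IQR = 41.25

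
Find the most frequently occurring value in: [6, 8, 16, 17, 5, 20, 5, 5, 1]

5

Step 1: Count the frequency of each value:
  1: appears 1 time(s)
  5: appears 3 time(s)
  6: appears 1 time(s)
  8: appears 1 time(s)
  16: appears 1 time(s)
  17: appears 1 time(s)
  20: appears 1 time(s)
Step 2: The value 5 appears most frequently (3 times).
Step 3: Mode = 5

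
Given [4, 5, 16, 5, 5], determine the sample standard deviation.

5.0498

Step 1: Compute the mean: 7
Step 2: Sum of squared deviations from the mean: 102
Step 3: Sample variance = 102 / 4 = 25.5
Step 4: Standard deviation = sqrt(25.5) = 5.0498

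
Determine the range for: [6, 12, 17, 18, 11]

12

Step 1: Identify the maximum value: max = 18
Step 2: Identify the minimum value: min = 6
Step 3: Range = max - min = 18 - 6 = 12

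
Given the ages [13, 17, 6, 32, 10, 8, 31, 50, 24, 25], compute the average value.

21.6

Step 1: Sum all values: 13 + 17 + 6 + 32 + 10 + 8 + 31 + 50 + 24 + 25 = 216
Step 2: Count the number of values: n = 10
Step 3: Mean = sum / n = 216 / 10 = 21.6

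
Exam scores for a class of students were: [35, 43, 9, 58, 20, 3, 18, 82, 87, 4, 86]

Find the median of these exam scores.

35

Step 1: Sort the data in ascending order: [3, 4, 9, 18, 20, 35, 43, 58, 82, 86, 87]
Step 2: The number of values is n = 11.
Step 3: Since n is odd, the median is the middle value at position 6: 35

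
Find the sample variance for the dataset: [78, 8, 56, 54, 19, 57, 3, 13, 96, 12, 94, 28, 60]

1072.4359

Step 1: Compute the mean: (78 + 8 + 56 + 54 + 19 + 57 + 3 + 13 + 96 + 12 + 94 + 28 + 60) / 13 = 44.4615
Step 2: Compute squared deviations from the mean:
  (78 - 44.4615)^2 = 1124.8284
  (8 - 44.4615)^2 = 1329.4438
  (56 - 44.4615)^2 = 133.1361
  (54 - 44.4615)^2 = 90.9822
  (19 - 44.4615)^2 = 648.2899
  (57 - 44.4615)^2 = 157.213
  (3 - 44.4615)^2 = 1719.0592
  (13 - 44.4615)^2 = 989.8284
  (96 - 44.4615)^2 = 2656.213
  (12 - 44.4615)^2 = 1053.7515
  (94 - 44.4615)^2 = 2454.0592
  (28 - 44.4615)^2 = 270.9822
  (60 - 44.4615)^2 = 241.4438
Step 3: Sum of squared deviations = 12869.2308
Step 4: Sample variance = 12869.2308 / 12 = 1072.4359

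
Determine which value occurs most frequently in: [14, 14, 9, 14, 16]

14

Step 1: Count the frequency of each value:
  9: appears 1 time(s)
  14: appears 3 time(s)
  16: appears 1 time(s)
Step 2: The value 14 appears most frequently (3 times).
Step 3: Mode = 14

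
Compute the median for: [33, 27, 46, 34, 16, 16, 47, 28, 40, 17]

30.5

Step 1: Sort the data in ascending order: [16, 16, 17, 27, 28, 33, 34, 40, 46, 47]
Step 2: The number of values is n = 10.
Step 3: Since n is even, the median is the average of positions 5 and 6:
  Median = (28 + 33) / 2 = 30.5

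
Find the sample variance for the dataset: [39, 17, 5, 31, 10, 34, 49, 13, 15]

225.75

Step 1: Compute the mean: (39 + 17 + 5 + 31 + 10 + 34 + 49 + 13 + 15) / 9 = 23.6667
Step 2: Compute squared deviations from the mean:
  (39 - 23.6667)^2 = 235.1111
  (17 - 23.6667)^2 = 44.4444
  (5 - 23.6667)^2 = 348.4444
  (31 - 23.6667)^2 = 53.7778
  (10 - 23.6667)^2 = 186.7778
  (34 - 23.6667)^2 = 106.7778
  (49 - 23.6667)^2 = 641.7778
  (13 - 23.6667)^2 = 113.7778
  (15 - 23.6667)^2 = 75.1111
Step 3: Sum of squared deviations = 1806
Step 4: Sample variance = 1806 / 8 = 225.75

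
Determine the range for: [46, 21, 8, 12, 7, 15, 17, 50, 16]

43

Step 1: Identify the maximum value: max = 50
Step 2: Identify the minimum value: min = 7
Step 3: Range = max - min = 50 - 7 = 43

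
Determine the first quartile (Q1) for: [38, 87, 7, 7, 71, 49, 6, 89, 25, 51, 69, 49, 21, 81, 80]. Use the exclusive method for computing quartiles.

21

Step 1: Sort the data: [6, 7, 7, 21, 25, 38, 49, 49, 51, 69, 71, 80, 81, 87, 89]
Step 2: n = 15
Step 3: Using the exclusive quartile method:
  Q1 = 21
  Q2 (median) = 49
  Q3 = 80
  IQR = Q3 - Q1 = 80 - 21 = 59
Step 4: Q1 = 21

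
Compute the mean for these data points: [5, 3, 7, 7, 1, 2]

4.1667

Step 1: Sum all values: 5 + 3 + 7 + 7 + 1 + 2 = 25
Step 2: Count the number of values: n = 6
Step 3: Mean = sum / n = 25 / 6 = 4.1667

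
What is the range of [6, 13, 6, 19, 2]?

17

Step 1: Identify the maximum value: max = 19
Step 2: Identify the minimum value: min = 2
Step 3: Range = max - min = 19 - 2 = 17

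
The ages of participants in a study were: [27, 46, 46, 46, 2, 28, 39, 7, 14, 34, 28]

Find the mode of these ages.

46

Step 1: Count the frequency of each value:
  2: appears 1 time(s)
  7: appears 1 time(s)
  14: appears 1 time(s)
  27: appears 1 time(s)
  28: appears 2 time(s)
  34: appears 1 time(s)
  39: appears 1 time(s)
  46: appears 3 time(s)
Step 2: The value 46 appears most frequently (3 times).
Step 3: Mode = 46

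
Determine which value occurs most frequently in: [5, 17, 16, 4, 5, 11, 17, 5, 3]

5

Step 1: Count the frequency of each value:
  3: appears 1 time(s)
  4: appears 1 time(s)
  5: appears 3 time(s)
  11: appears 1 time(s)
  16: appears 1 time(s)
  17: appears 2 time(s)
Step 2: The value 5 appears most frequently (3 times).
Step 3: Mode = 5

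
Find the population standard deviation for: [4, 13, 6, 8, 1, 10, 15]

4.5803

Step 1: Compute the mean: 8.1429
Step 2: Sum of squared deviations from the mean: 146.8571
Step 3: Population variance = 146.8571 / 7 = 20.9796
Step 4: Standard deviation = sqrt(20.9796) = 4.5803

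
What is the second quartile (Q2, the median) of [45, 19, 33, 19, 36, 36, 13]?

33

Step 1: Sort the data: [13, 19, 19, 33, 36, 36, 45]
Step 2: n = 7
Step 3: Q2 is the median. Since n is odd, it is the middle value at position 4: 33
Step 4: Q2 = 33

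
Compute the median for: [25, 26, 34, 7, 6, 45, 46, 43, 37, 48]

35.5

Step 1: Sort the data in ascending order: [6, 7, 25, 26, 34, 37, 43, 45, 46, 48]
Step 2: The number of values is n = 10.
Step 3: Since n is even, the median is the average of positions 5 and 6:
  Median = (34 + 37) / 2 = 35.5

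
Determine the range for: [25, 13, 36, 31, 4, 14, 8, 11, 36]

32

Step 1: Identify the maximum value: max = 36
Step 2: Identify the minimum value: min = 4
Step 3: Range = max - min = 36 - 4 = 32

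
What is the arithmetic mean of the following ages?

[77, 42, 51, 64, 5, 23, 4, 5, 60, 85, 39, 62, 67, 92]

48.2857

Step 1: Sum all values: 77 + 42 + 51 + 64 + 5 + 23 + 4 + 5 + 60 + 85 + 39 + 62 + 67 + 92 = 676
Step 2: Count the number of values: n = 14
Step 3: Mean = sum / n = 676 / 14 = 48.2857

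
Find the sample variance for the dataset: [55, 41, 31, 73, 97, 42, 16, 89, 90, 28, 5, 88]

1022.447

Step 1: Compute the mean: (55 + 41 + 31 + 73 + 97 + 42 + 16 + 89 + 90 + 28 + 5 + 88) / 12 = 54.5833
Step 2: Compute squared deviations from the mean:
  (55 - 54.5833)^2 = 0.1736
  (41 - 54.5833)^2 = 184.5069
  (31 - 54.5833)^2 = 556.1736
  (73 - 54.5833)^2 = 339.1736
  (97 - 54.5833)^2 = 1799.1736
  (42 - 54.5833)^2 = 158.3403
  (16 - 54.5833)^2 = 1488.6736
  (89 - 54.5833)^2 = 1184.5069
  (90 - 54.5833)^2 = 1254.3403
  (28 - 54.5833)^2 = 706.6736
  (5 - 54.5833)^2 = 2458.5069
  (88 - 54.5833)^2 = 1116.6736
Step 3: Sum of squared deviations = 11246.9167
Step 4: Sample variance = 11246.9167 / 11 = 1022.447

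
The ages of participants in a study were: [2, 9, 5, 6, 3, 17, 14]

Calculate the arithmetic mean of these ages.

8

Step 1: Sum all values: 2 + 9 + 5 + 6 + 3 + 17 + 14 = 56
Step 2: Count the number of values: n = 7
Step 3: Mean = sum / n = 56 / 7 = 8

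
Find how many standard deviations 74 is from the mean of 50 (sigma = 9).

2.6667

Step 1: Recall the z-score formula: z = (x - mu) / sigma
Step 2: Substitute values: z = (74 - 50) / 9
Step 3: z = 24 / 9 = 2.6667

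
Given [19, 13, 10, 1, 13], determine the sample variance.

43.2

Step 1: Compute the mean: (19 + 13 + 10 + 1 + 13) / 5 = 11.2
Step 2: Compute squared deviations from the mean:
  (19 - 11.2)^2 = 60.84
  (13 - 11.2)^2 = 3.24
  (10 - 11.2)^2 = 1.44
  (1 - 11.2)^2 = 104.04
  (13 - 11.2)^2 = 3.24
Step 3: Sum of squared deviations = 172.8
Step 4: Sample variance = 172.8 / 4 = 43.2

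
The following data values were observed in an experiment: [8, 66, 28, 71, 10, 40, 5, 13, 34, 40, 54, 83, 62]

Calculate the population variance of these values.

632.4024

Step 1: Compute the mean: (8 + 66 + 28 + 71 + 10 + 40 + 5 + 13 + 34 + 40 + 54 + 83 + 62) / 13 = 39.5385
Step 2: Compute squared deviations from the mean:
  (8 - 39.5385)^2 = 994.6746
  (66 - 39.5385)^2 = 700.213
  (28 - 39.5385)^2 = 133.1361
  (71 - 39.5385)^2 = 989.8284
  (10 - 39.5385)^2 = 872.5207
  (40 - 39.5385)^2 = 0.213
  (5 - 39.5385)^2 = 1192.9053
  (13 - 39.5385)^2 = 704.2899
  (34 - 39.5385)^2 = 30.6746
  (40 - 39.5385)^2 = 0.213
  (54 - 39.5385)^2 = 209.1361
  (83 - 39.5385)^2 = 1888.9053
  (62 - 39.5385)^2 = 504.5207
Step 3: Sum of squared deviations = 8221.2308
Step 4: Population variance = 8221.2308 / 13 = 632.4024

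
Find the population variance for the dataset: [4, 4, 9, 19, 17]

40.24

Step 1: Compute the mean: (4 + 4 + 9 + 19 + 17) / 5 = 10.6
Step 2: Compute squared deviations from the mean:
  (4 - 10.6)^2 = 43.56
  (4 - 10.6)^2 = 43.56
  (9 - 10.6)^2 = 2.56
  (19 - 10.6)^2 = 70.56
  (17 - 10.6)^2 = 40.96
Step 3: Sum of squared deviations = 201.2
Step 4: Population variance = 201.2 / 5 = 40.24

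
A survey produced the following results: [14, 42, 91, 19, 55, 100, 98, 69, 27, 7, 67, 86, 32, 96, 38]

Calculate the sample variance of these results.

1084.781

Step 1: Compute the mean: (14 + 42 + 91 + 19 + 55 + 100 + 98 + 69 + 27 + 7 + 67 + 86 + 32 + 96 + 38) / 15 = 56.0667
Step 2: Compute squared deviations from the mean:
  (14 - 56.0667)^2 = 1769.6044
  (42 - 56.0667)^2 = 197.8711
  (91 - 56.0667)^2 = 1220.3378
  (19 - 56.0667)^2 = 1373.9378
  (55 - 56.0667)^2 = 1.1378
  (100 - 56.0667)^2 = 1930.1378
  (98 - 56.0667)^2 = 1758.4044
  (69 - 56.0667)^2 = 167.2711
  (27 - 56.0667)^2 = 844.8711
  (7 - 56.0667)^2 = 2407.5378
  (67 - 56.0667)^2 = 119.5378
  (86 - 56.0667)^2 = 896.0044
  (32 - 56.0667)^2 = 579.2044
  (96 - 56.0667)^2 = 1594.6711
  (38 - 56.0667)^2 = 326.4044
Step 3: Sum of squared deviations = 15186.9333
Step 4: Sample variance = 15186.9333 / 14 = 1084.781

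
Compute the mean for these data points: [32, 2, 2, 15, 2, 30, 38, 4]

15.625

Step 1: Sum all values: 32 + 2 + 2 + 15 + 2 + 30 + 38 + 4 = 125
Step 2: Count the number of values: n = 8
Step 3: Mean = sum / n = 125 / 8 = 15.625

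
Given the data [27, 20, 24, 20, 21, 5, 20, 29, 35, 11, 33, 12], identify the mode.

20

Step 1: Count the frequency of each value:
  5: appears 1 time(s)
  11: appears 1 time(s)
  12: appears 1 time(s)
  20: appears 3 time(s)
  21: appears 1 time(s)
  24: appears 1 time(s)
  27: appears 1 time(s)
  29: appears 1 time(s)
  33: appears 1 time(s)
  35: appears 1 time(s)
Step 2: The value 20 appears most frequently (3 times).
Step 3: Mode = 20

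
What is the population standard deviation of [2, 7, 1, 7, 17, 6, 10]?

4.9405

Step 1: Compute the mean: 7.1429
Step 2: Sum of squared deviations from the mean: 170.8571
Step 3: Population variance = 170.8571 / 7 = 24.4082
Step 4: Standard deviation = sqrt(24.4082) = 4.9405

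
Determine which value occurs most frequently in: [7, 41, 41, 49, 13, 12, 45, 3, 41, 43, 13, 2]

41

Step 1: Count the frequency of each value:
  2: appears 1 time(s)
  3: appears 1 time(s)
  7: appears 1 time(s)
  12: appears 1 time(s)
  13: appears 2 time(s)
  41: appears 3 time(s)
  43: appears 1 time(s)
  45: appears 1 time(s)
  49: appears 1 time(s)
Step 2: The value 41 appears most frequently (3 times).
Step 3: Mode = 41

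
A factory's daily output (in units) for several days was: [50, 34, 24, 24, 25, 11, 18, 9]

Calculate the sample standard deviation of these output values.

13.1251

Step 1: Compute the mean: 24.375
Step 2: Sum of squared deviations from the mean: 1205.875
Step 3: Sample variance = 1205.875 / 7 = 172.2679
Step 4: Standard deviation = sqrt(172.2679) = 13.1251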